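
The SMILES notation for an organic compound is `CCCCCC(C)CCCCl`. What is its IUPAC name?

The longest continuous carbon chain has 9 atoms, so the parent hydride is nonane.
The numbering direction is chosen so that the substituent locant set {1,4} is lower than {6,9} at the first point of difference.
That gives a chloro group at C-1; a methyl group at C-4.
Substituent prefixes are cited in alphabetical order (multiplying prefixes like di-/tri- are ignored for ordering).
Assembling the pieces gives 1-chloro-4-methylnonane.

1-chloro-4-methylnonane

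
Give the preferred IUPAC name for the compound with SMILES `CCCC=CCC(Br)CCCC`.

7-bromoundec-4-ene

Counting along the main chain through the multiple bond gives 11 carbons: the parent is undecane.
A C=C double bond in the chain gives the infix -ene-.
The numbering direction is chosen so that numbering from this end puts the double bond at C-4 rather than C-7.
That gives the double bond between C-4 and C-5; a bromo group at C-7.
The name is 7-bromoundec-4-ene.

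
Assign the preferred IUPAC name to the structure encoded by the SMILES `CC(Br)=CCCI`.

2-bromo-5-iodopent-2-ene

The longest chain bearing the multiple bond is 5 carbons long (pentane).
A C=C double bond in the chain gives the infix -ene-.
Number the chain so that numbering from this end puts the double bond at C-2 rather than C-3.
That gives the double bond between C-2 and C-3; a bromo group at C-2; an iodo group at C-5.
The substituents are ordered alphabetically, ignoring any di-/tri- multipliers.
The name is 2-bromo-5-iodopent-2-ene.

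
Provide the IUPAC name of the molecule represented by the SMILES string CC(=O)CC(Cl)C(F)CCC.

4-chloro-5-fluorooctan-2-one

The longest carbon chain that includes the carbonyl has 8 carbons, so the parent hydride is octane.
The highest-priority functional group is a ketone (C=O on an internal carbon), so the name ends in -one.
The numbering direction is chosen so that numbering from this end puts the carbonyl group at C-2 rather than C-7.
That gives the carbonyl at C-2; a chloro group at C-4; a fluoro group at C-5.
Prefixes are listed alphabetically: chloro, fluoro.
Putting it together: 4-chloro-5-fluorooctan-2-one.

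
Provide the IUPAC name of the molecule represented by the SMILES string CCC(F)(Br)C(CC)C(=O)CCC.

The longest carbon chain that includes the carbonyl has 8 carbons, so the parent hydride is octane.
The highest-priority functional group is a ketone (C=O on an internal carbon), so the name ends in -one.
Number the chain so that numbering from this end puts the carbonyl group at C-4 rather than C-5.
This places the carbonyl at C-4; a bromo group at C-6; an ethyl group at C-5; a fluoro group at C-6.
Prefixes are listed alphabetically: bromo, ethyl, fluoro.
The name is 6-bromo-5-ethyl-6-fluorooctan-4-one.

6-bromo-5-ethyl-6-fluorooctan-4-one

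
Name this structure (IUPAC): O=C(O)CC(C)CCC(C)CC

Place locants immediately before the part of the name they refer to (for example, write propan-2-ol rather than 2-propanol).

3,6-dimethyloctanoic acid

The longest chain bearing the –COOH group is 8 carbons long (octane).
The principal characteristic group is a carboxylic acid (terminal –COOH), named with the suffix -oic acid.
The numbering direction is chosen so that the carboxylic acid carbon is C-1 by definition.
This places methyl groups at C-3 and C-6.
Putting it together: 3,6-dimethyloctanoic acid.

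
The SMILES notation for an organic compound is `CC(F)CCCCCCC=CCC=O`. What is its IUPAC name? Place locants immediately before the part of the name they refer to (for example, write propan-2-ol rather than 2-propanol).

The longest chain bearing the –CHO group and the multiple bond is 12 carbons long (dodecane).
The principal characteristic group is an aldehyde (terminal –CHO), named with the suffix -al.
There is one C=C double bond, indicated by the ending -ene.
Number the chain so that the aldehyde carbon is C-1 by definition.
With this numbering: the double bond between C-3 and C-4; a fluoro group at C-11.
The name is 11-fluorododec-3-enal.

11-fluorododec-3-enal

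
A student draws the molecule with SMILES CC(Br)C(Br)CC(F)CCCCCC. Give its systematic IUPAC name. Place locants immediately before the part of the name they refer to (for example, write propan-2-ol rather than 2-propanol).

The parent chain contains 11 carbons (undecane).
Choose the numbering such that the substituent locant set {2,3,5} is lower than {7,9,10} at the first point of difference.
With this numbering: bromo groups at C-2 and C-3; a fluoro group at C-5.
Substituent prefixes are cited in alphabetical order (multiplying prefixes like di-/tri- are ignored for ordering).
Assembling the pieces gives 2,3-dibromo-5-fluoroundecane.

2,3-dibromo-5-fluoroundecane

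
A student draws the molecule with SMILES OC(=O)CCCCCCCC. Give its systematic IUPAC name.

nonanoic acid

The longest chain bearing the –COOH group is 9 carbons long (nonane).
A carboxylic acid (terminal –COOH) is the principal characteristic group, giving the suffix -oic acid.
Number the chain so that the carboxylic acid carbon is C-1 by definition.
Assembling the pieces gives nonanoic acid.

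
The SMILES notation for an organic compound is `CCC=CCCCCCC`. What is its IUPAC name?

dec-3-ene

The longest carbon chain that includes the multiple bond has 10 carbons, so the parent hydride is decane.
The chain contains a C=C double bond, so the unsaturation ending is -ene.
The numbering direction is chosen so that numbering from this end puts the double bond at C-3 rather than C-7.
This places the double bond between C-3 and C-4.
Putting it together: dec-3-ene.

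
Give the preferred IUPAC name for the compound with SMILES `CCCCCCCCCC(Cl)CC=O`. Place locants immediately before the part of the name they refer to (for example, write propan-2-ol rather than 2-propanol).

The longest carbon chain that includes the –CHO group has 12 carbons, so the parent hydride is dodecane.
The principal characteristic group is an aldehyde (terminal –CHO), named with the suffix -al.
Number the chain so that the aldehyde carbon is C-1 by definition.
That gives a chloro group at C-3.
The name is 3-chlorododecanal.

3-chlorododecanal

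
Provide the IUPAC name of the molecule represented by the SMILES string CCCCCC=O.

hexanal

The longest carbon chain that includes the –CHO group has 6 carbons, so the parent hydride is hexane.
The highest-priority functional group is an aldehyde (terminal –CHO), so the name ends in -al.
Number the chain so that the aldehyde carbon is C-1 by definition.
Putting it together: hexanal.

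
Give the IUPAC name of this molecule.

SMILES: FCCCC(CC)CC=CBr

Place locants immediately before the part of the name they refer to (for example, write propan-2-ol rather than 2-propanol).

The longest chain bearing the multiple bond is 7 carbons long (heptane).
A C=C double bond in the chain gives the infix -ene-.
Number the chain so that numbering from this end puts the double bond at C-1 rather than C-6.
That gives the double bond between C-1 and C-2; a bromo group at C-1; an ethyl group at C-4; a fluoro group at C-7.
Substituent prefixes are cited in alphabetical order (multiplying prefixes like di-/tri- are ignored for ordering).
The name is 1-bromo-4-ethyl-7-fluorohept-1-ene.

1-bromo-4-ethyl-7-fluorohept-1-ene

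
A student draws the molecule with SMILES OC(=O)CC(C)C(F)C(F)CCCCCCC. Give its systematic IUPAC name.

4,5-difluoro-3-methyldodecanoic acid

Counting along the main chain through the –COOH group gives 12 carbons: the parent is dodecane.
The highest-priority functional group is a carboxylic acid (terminal –COOH), so the name ends in -oic acid.
The numbering direction is chosen so that the carboxylic acid carbon is C-1 by definition.
With this numbering: fluoro groups at C-4 and C-5; a methyl group at C-3.
Prefixes are listed alphabetically: fluoro, methyl.
The name is 4,5-difluoro-3-methyldodecanoic acid.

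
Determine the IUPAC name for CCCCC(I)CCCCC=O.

6-iododecanal

The longest carbon chain that includes the –CHO group has 10 carbons, so the parent hydride is decane.
The principal characteristic group is an aldehyde (terminal –CHO), named with the suffix -al.
The numbering direction is chosen so that the aldehyde carbon is C-1 by definition.
That gives an iodo group at C-6.
Assembling the pieces gives 6-iododecanal.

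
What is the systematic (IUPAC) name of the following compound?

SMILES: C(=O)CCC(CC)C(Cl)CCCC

Counting along the main chain through the –CHO group gives 9 carbons: the parent is nonane.
An aldehyde (terminal –CHO) is the principal characteristic group, giving the suffix -al.
Number the chain so that the aldehyde carbon is C-1 by definition.
This places a chloro group at C-5; an ethyl group at C-4.
Substituent prefixes are cited in alphabetical order (multiplying prefixes like di-/tri- are ignored for ordering).
The name is 5-chloro-4-ethylnonanal.

5-chloro-4-ethylnonanal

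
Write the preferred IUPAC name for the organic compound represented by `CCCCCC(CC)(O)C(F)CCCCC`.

6-ethyl-7-fluorododecan-6-ol

Counting along the main chain through the –OH group gives 12 carbons: the parent is dodecane.
An alcohol (–OH) is the principal characteristic group, giving the suffix -ol.
Choose the numbering such that numbering from this end puts the hydroxyl group at C-6 rather than C-7.
With this numbering: the hydroxyl at C-6; an ethyl group at C-6; a fluoro group at C-7.
Substituent prefixes are cited in alphabetical order (multiplying prefixes like di-/tri- are ignored for ordering).
Putting it together: 6-ethyl-7-fluorododecan-6-ol.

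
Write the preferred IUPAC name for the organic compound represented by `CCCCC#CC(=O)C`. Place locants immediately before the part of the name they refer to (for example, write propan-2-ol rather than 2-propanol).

oct-3-yn-2-one

The longest carbon chain that includes the carbonyl and the multiple bond has 8 carbons, so the parent hydride is octane.
A ketone (C=O on an internal carbon) is the principal characteristic group, giving the suffix -one.
A C≡C triple bond in the chain gives the infix -yne-.
Choose the numbering such that numbering from this end puts the carbonyl group at C-2 rather than C-7.
This places the carbonyl at C-2; the triple bond between C-3 and C-4.
The name is oct-3-yn-2-one.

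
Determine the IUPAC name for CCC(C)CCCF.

1-fluoro-4-methylhexane

The parent chain contains 6 carbons (hexane).
The numbering direction is chosen so that the substituent locant set {1,4} is lower than {3,6} at the first point of difference.
That gives a fluoro group at C-1; a methyl group at C-4.
Prefixes are listed alphabetically: fluoro, methyl.
The name is 1-fluoro-4-methylhexane.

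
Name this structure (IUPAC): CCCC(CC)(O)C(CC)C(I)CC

Counting along the main chain through the –OH group gives 8 carbons: the parent is octane.
The highest-priority functional group is an alcohol (–OH), so the name ends in -ol.
Number the chain so that numbering from this end puts the hydroxyl group at C-4 rather than C-5.
That gives the hydroxyl at C-4; ethyl groups at C-4 and C-5; an iodo group at C-6.
Substituent prefixes are cited in alphabetical order (multiplying prefixes like di-/tri- are ignored for ordering).
Assembling the pieces gives 4,5-diethyl-6-iodooctan-4-ol.

4,5-diethyl-6-iodooctan-4-ol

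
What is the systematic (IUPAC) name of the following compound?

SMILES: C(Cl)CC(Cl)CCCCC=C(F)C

Counting along the main chain through the multiple bond gives 10 carbons: the parent is decane.
A C=C double bond in the chain gives the infix -ene-.
The numbering direction is chosen so that numbering from this end puts the double bond at C-2 rather than C-8.
That gives the double bond between C-2 and C-3; chloro groups at C-8 and C-10; a fluoro group at C-2.
Substituent prefixes are cited in alphabetical order (multiplying prefixes like di-/tri- are ignored for ordering).
Assembling the pieces gives 8,10-dichloro-2-fluorodec-2-ene.

8,10-dichloro-2-fluorodec-2-ene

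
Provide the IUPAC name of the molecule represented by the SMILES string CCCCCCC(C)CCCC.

5-methylundecane

The longest carbon chain is 11 atoms: the parent is undecane.
Number the chain so that the substituent locant set {5} is lower than {7} at the first point of difference.
With this numbering: a methyl group at C-5.
The name is 5-methylundecane.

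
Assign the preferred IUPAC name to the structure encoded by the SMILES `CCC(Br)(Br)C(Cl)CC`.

3,3-dibromo-4-chlorohexane

The longest carbon chain is 6 atoms: the parent is hexane.
Number the chain so that the substituent locant set {3,3,4} is lower than {3,4,4} at the first point of difference.
This places two bromo groups at C-3; a chloro group at C-4.
The substituents are ordered alphabetically, ignoring any di-/tri- multipliers.
Assembling the pieces gives 3,3-dibromo-4-chlorohexane.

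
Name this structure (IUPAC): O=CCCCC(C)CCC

5-methyloctanal

The longest carbon chain that includes the –CHO group has 8 carbons, so the parent hydride is octane.
The highest-priority functional group is an aldehyde (terminal –CHO), so the name ends in -al.
The numbering direction is chosen so that the aldehyde carbon is C-1 by definition.
This places a methyl group at C-5.
The name is 5-methyloctanal.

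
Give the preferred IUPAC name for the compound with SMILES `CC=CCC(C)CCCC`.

5-methylnon-2-ene

The longest carbon chain that includes the multiple bond has 9 carbons, so the parent hydride is nonane.
There is one C=C double bond, indicated by the ending -ene.
Choose the numbering such that numbering from this end puts the double bond at C-2 rather than C-7.
With this numbering: the double bond between C-2 and C-3; a methyl group at C-5.
Putting it together: 5-methylnon-2-ene.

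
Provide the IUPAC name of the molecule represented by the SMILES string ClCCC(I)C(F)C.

1-chloro-4-fluoro-3-iodopentane

The longest carbon chain is 5 atoms: the parent is pentane.
The numbering direction is chosen so that the substituent locant set {1,3,4} is lower than {2,3,5} at the first point of difference.
This places a chloro group at C-1; a fluoro group at C-4; an iodo group at C-3.
Substituent prefixes are cited in alphabetical order (multiplying prefixes like di-/tri- are ignored for ordering).
Assembling the pieces gives 1-chloro-4-fluoro-3-iodopentane.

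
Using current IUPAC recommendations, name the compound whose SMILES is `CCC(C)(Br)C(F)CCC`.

3-bromo-4-fluoro-3-methylheptane

The longest continuous carbon chain has 7 atoms, so the parent hydride is heptane.
Number the chain so that the substituent locant set {3,3,4} is lower than {4,5,5} at the first point of difference.
This places a bromo group at C-3; a fluoro group at C-4; a methyl group at C-3.
Prefixes are listed alphabetically: bromo, fluoro, methyl.
Putting it together: 3-bromo-4-fluoro-3-methylheptane.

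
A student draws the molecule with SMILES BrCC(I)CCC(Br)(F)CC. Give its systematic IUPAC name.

1,5-dibromo-5-fluoro-2-iodoheptane

The longest continuous carbon chain has 7 atoms, so the parent hydride is heptane.
Number the chain so that the substituent locant set {1,2,5,5} is lower than {3,3,6,7} at the first point of difference.
This places bromo groups at C-1 and C-5; a fluoro group at C-5; an iodo group at C-2.
Substituent prefixes are cited in alphabetical order (multiplying prefixes like di-/tri- are ignored for ordering).
Assembling the pieces gives 1,5-dibromo-5-fluoro-2-iodoheptane.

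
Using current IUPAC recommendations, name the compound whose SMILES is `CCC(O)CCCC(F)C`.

The longest chain bearing the –OH group is 8 carbons long (octane).
An alcohol (–OH) is the principal characteristic group, giving the suffix -ol.
Number the chain so that numbering from this end puts the hydroxyl group at C-3 rather than C-6.
This places the hydroxyl at C-3; a fluoro group at C-7.
Assembling the pieces gives 7-fluorooctan-3-ol.

7-fluorooctan-3-ol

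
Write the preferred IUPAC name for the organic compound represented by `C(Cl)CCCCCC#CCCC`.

The longest carbon chain that includes the multiple bond has 11 carbons, so the parent hydride is undecane.
The chain contains a C≡C triple bond, so the unsaturation ending is -yne.
The numbering direction is chosen so that numbering from this end puts the triple bond at C-4 rather than C-7.
That gives the triple bond between C-4 and C-5; a chloro group at C-11.
Assembling the pieces gives 11-chloroundec-4-yne.

11-chloroundec-4-yne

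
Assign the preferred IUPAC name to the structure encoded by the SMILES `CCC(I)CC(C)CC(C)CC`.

The parent chain contains 9 carbons (nonane).
Choose the numbering such that the locant sets are identical either way, so the alphabetically earlier iodo substituent takes the lower locant (3 rather than 7).
That gives an iodo group at C-3; methyl groups at C-5 and C-7.
Substituent prefixes are cited in alphabetical order (multiplying prefixes like di-/tri- are ignored for ordering).
Putting it together: 3-iodo-5,7-dimethylnonane.

3-iodo-5,7-dimethylnonane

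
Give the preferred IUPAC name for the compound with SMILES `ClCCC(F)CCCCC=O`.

The longest chain bearing the –CHO group is 8 carbons long (octane).
The principal characteristic group is an aldehyde (terminal –CHO), named with the suffix -al.
Choose the numbering such that the aldehyde carbon is C-1 by definition.
With this numbering: a chloro group at C-8; a fluoro group at C-6.
Substituent prefixes are cited in alphabetical order (multiplying prefixes like di-/tri- are ignored for ordering).
The name is 8-chloro-6-fluorooctanal.

8-chloro-6-fluorooctanal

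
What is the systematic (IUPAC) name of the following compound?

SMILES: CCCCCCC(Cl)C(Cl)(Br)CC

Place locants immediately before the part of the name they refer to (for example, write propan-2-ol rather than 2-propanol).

The longest carbon chain is 10 atoms: the parent is decane.
Number the chain so that the substituent locant set {3,3,4} is lower than {7,8,8} at the first point of difference.
With this numbering: a bromo group at C-3; chloro groups at C-3 and C-4.
Prefixes are listed alphabetically: bromo, chloro.
The name is 3-bromo-3,4-dichlorodecane.

3-bromo-3,4-dichlorodecane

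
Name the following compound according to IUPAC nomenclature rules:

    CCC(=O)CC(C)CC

5-methylheptan-3-one

Counting along the main chain through the carbonyl gives 7 carbons: the parent is heptane.
A ketone (C=O on an internal carbon) is the principal characteristic group, giving the suffix -one.
Choose the numbering such that numbering from this end puts the carbonyl group at C-3 rather than C-5.
This places the carbonyl at C-3; a methyl group at C-5.
The name is 5-methylheptan-3-one.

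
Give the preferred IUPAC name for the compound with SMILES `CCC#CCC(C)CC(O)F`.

The longest carbon chain that includes the –OH group and the multiple bond has 8 carbons, so the parent hydride is octane.
The principal characteristic group is an alcohol (–OH), named with the suffix -ol.
There is one C≡C triple bond, indicated by the ending -yne.
Choose the numbering such that numbering from this end puts the hydroxyl group at C-1 rather than C-8.
That gives the hydroxyl at C-1; the triple bond between C-5 and C-6; a fluoro group at C-1; a methyl group at C-3.
Substituent prefixes are cited in alphabetical order (multiplying prefixes like di-/tri- are ignored for ordering).
The name is 1-fluoro-3-methyloct-5-yn-1-ol.

1-fluoro-3-methyloct-5-yn-1-ol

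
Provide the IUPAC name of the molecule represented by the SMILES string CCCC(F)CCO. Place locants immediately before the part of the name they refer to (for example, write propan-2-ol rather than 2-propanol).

3-fluorohexan-1-ol

The longest carbon chain that includes the –OH group has 6 carbons, so the parent hydride is hexane.
The highest-priority functional group is an alcohol (–OH), so the name ends in -ol.
Choose the numbering such that numbering from this end puts the hydroxyl group at C-1 rather than C-6.
This places the hydroxyl at C-1; a fluoro group at C-3.
Putting it together: 3-fluorohexan-1-ol.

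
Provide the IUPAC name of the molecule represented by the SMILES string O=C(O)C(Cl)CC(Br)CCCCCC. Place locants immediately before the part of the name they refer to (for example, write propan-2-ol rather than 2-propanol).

4-bromo-2-chlorodecanoic acid

The longest chain bearing the –COOH group is 10 carbons long (decane).
The principal characteristic group is a carboxylic acid (terminal –COOH), named with the suffix -oic acid.
Choose the numbering such that the carboxylic acid carbon is C-1 by definition.
This places a bromo group at C-4; a chloro group at C-2.
The substituents are ordered alphabetically, ignoring any di-/tri- multipliers.
Assembling the pieces gives 4-bromo-2-chlorodecanoic acid.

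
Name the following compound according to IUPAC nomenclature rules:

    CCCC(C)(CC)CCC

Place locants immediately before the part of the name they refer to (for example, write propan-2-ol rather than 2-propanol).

4-ethyl-4-methylheptane

The longest carbon chain is 7 atoms: the parent is heptane.
Numbering from either end gives identical locants here.
With this numbering: an ethyl group at C-4; a methyl group at C-4.
Prefixes are listed alphabetically: ethyl, methyl.
The name is 4-ethyl-4-methylheptane.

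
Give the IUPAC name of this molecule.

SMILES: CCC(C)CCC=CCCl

1-chloro-6-methyloct-2-ene

The longest chain bearing the multiple bond is 8 carbons long (octane).
There is one C=C double bond, indicated by the ending -ene.
The numbering direction is chosen so that numbering from this end puts the double bond at C-2 rather than C-6.
That gives the double bond between C-2 and C-3; a chloro group at C-1; a methyl group at C-6.
The substituents are ordered alphabetically, ignoring any di-/tri- multipliers.
The name is 1-chloro-6-methyloct-2-ene.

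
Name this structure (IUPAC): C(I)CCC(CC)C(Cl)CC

The longest continuous carbon chain has 7 atoms, so the parent hydride is heptane.
The numbering direction is chosen so that the substituent locant set {1,4,5} is lower than {3,4,7} at the first point of difference.
This places a chloro group at C-5; an ethyl group at C-4; an iodo group at C-1.
The substituents are ordered alphabetically, ignoring any di-/tri- multipliers.
Assembling the pieces gives 5-chloro-4-ethyl-1-iodoheptane.

5-chloro-4-ethyl-1-iodoheptane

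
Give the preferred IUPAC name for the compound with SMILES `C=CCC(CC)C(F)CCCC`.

The longest carbon chain that includes the multiple bond has 9 carbons, so the parent hydride is nonane.
A C=C double bond in the chain gives the infix -ene-.
Choose the numbering such that numbering from this end puts the double bond at C-1 rather than C-8.
With this numbering: the double bond between C-1 and C-2; an ethyl group at C-4; a fluoro group at C-5.
The substituents are ordered alphabetically, ignoring any di-/tri- multipliers.
Assembling the pieces gives 4-ethyl-5-fluoronon-1-ene.

4-ethyl-5-fluoronon-1-ene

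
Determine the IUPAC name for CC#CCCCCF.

The longest chain bearing the multiple bond is 7 carbons long (heptane).
There is one C≡C triple bond, indicated by the ending -yne.
Number the chain so that numbering from this end puts the triple bond at C-2 rather than C-5.
With this numbering: the triple bond between C-2 and C-3; a fluoro group at C-7.
The name is 7-fluorohept-2-yne.

7-fluorohept-2-yne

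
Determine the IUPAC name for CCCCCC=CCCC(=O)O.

dec-4-enoic acid

Counting along the main chain through the –COOH group and the multiple bond gives 10 carbons: the parent is decane.
The principal characteristic group is a carboxylic acid (terminal –COOH), named with the suffix -oic acid.
There is one C=C double bond, indicated by the ending -ene.
Choose the numbering such that the carboxylic acid carbon is C-1 by definition.
That gives the double bond between C-4 and C-5.
The name is dec-4-enoic acid.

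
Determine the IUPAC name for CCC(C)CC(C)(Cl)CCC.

5-chloro-3,5-dimethyloctane

The longest carbon chain is 8 atoms: the parent is octane.
The numbering direction is chosen so that the substituent locant set {3,5,5} is lower than {4,4,6} at the first point of difference.
With this numbering: a chloro group at C-5; methyl groups at C-3 and C-5.
The substituents are ordered alphabetically, ignoring any di-/tri- multipliers.
Assembling the pieces gives 5-chloro-3,5-dimethyloctane.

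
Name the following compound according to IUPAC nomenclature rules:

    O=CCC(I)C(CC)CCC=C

The longest chain bearing the –CHO group and the multiple bond is 8 carbons long (octane).
The highest-priority functional group is an aldehyde (terminal –CHO), so the name ends in -al.
The chain contains a C=C double bond, so the unsaturation ending is -ene.
Choose the numbering such that the aldehyde carbon is C-1 by definition.
This places the double bond between C-7 and C-8; an ethyl group at C-4; an iodo group at C-3.
The substituents are ordered alphabetically, ignoring any di-/tri- multipliers.
Putting it together: 4-ethyl-3-iodooct-7-enal.

4-ethyl-3-iodooct-7-enal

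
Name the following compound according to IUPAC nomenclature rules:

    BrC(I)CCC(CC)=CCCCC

Counting along the main chain through the multiple bond gives 9 carbons: the parent is nonane.
There is one C=C double bond, indicated by the ending -ene.
Number the chain so that numbering from this end puts the double bond at C-4 rather than C-5.
That gives the double bond between C-4 and C-5; a bromo group at C-1; an ethyl group at C-4; an iodo group at C-1.
Prefixes are listed alphabetically: bromo, ethyl, iodo.
Assembling the pieces gives 1-bromo-4-ethyl-1-iodonon-4-ene.

1-bromo-4-ethyl-1-iodonon-4-ene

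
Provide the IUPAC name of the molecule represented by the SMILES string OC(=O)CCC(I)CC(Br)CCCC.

The longest carbon chain that includes the –COOH group has 10 carbons, so the parent hydride is decane.
A carboxylic acid (terminal –COOH) is the principal characteristic group, giving the suffix -oic acid.
Number the chain so that the carboxylic acid carbon is C-1 by definition.
With this numbering: a bromo group at C-6; an iodo group at C-4.
Prefixes are listed alphabetically: bromo, iodo.
Putting it together: 6-bromo-4-iododecanoic acid.

6-bromo-4-iododecanoic acid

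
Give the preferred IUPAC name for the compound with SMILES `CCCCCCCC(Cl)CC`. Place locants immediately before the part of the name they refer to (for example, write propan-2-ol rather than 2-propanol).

The parent chain contains 10 carbons (decane).
The numbering direction is chosen so that the substituent locant set {3} is lower than {8} at the first point of difference.
This places a chloro group at C-3.
The name is 3-chlorodecane.

3-chlorodecane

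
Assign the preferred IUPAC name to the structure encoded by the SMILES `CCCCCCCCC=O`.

nonanal

The longest carbon chain that includes the –CHO group has 9 carbons, so the parent hydride is nonane.
The highest-priority functional group is an aldehyde (terminal –CHO), so the name ends in -al.
Number the chain so that the aldehyde carbon is C-1 by definition.
The name is nonanal.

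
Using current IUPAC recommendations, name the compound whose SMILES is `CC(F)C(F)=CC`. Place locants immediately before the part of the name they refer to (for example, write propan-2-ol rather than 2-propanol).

Counting along the main chain through the multiple bond gives 5 carbons: the parent is pentane.
The chain contains a C=C double bond, so the unsaturation ending is -ene.
The numbering direction is chosen so that numbering from this end puts the double bond at C-2 rather than C-3.
With this numbering: the double bond between C-2 and C-3; fluoro groups at C-3 and C-4.
Assembling the pieces gives 3,4-difluoropent-2-ene.

3,4-difluoropent-2-ene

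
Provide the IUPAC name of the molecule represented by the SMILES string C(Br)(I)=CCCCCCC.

1-bromo-1-iodooct-1-ene

The longest carbon chain that includes the multiple bond has 8 carbons, so the parent hydride is octane.
The chain contains a C=C double bond, so the unsaturation ending is -ene.
Choose the numbering such that numbering from this end puts the double bond at C-1 rather than C-7.
That gives the double bond between C-1 and C-2; a bromo group at C-1; an iodo group at C-1.
The substituents are ordered alphabetically, ignoring any di-/tri- multipliers.
Putting it together: 1-bromo-1-iodooct-1-ene.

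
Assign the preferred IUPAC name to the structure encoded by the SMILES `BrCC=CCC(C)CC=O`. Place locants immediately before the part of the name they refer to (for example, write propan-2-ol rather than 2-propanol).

7-bromo-3-methylhept-5-enal

Counting along the main chain through the –CHO group and the multiple bond gives 7 carbons: the parent is heptane.
An aldehyde (terminal –CHO) is the principal characteristic group, giving the suffix -al.
A C=C double bond in the chain gives the infix -ene-.
Number the chain so that the aldehyde carbon is C-1 by definition.
This places the double bond between C-5 and C-6; a bromo group at C-7; a methyl group at C-3.
The substituents are ordered alphabetically, ignoring any di-/tri- multipliers.
Putting it together: 7-bromo-3-methylhept-5-enal.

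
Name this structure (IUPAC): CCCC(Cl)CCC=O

4-chloroheptanal

Counting along the main chain through the –CHO group gives 7 carbons: the parent is heptane.
The highest-priority functional group is an aldehyde (terminal –CHO), so the name ends in -al.
Number the chain so that the aldehyde carbon is C-1 by definition.
This places a chloro group at C-4.
The name is 4-chloroheptanal.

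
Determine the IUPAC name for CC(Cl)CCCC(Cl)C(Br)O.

The longest carbon chain that includes the –OH group has 7 carbons, so the parent hydride is heptane.
The highest-priority functional group is an alcohol (–OH), so the name ends in -ol.
Choose the numbering such that numbering from this end puts the hydroxyl group at C-1 rather than C-7.
With this numbering: the hydroxyl at C-1; a bromo group at C-1; chloro groups at C-2 and C-6.
The substituents are ordered alphabetically, ignoring any di-/tri- multipliers.
Assembling the pieces gives 1-bromo-2,6-dichloroheptan-1-ol.

1-bromo-2,6-dichloroheptan-1-ol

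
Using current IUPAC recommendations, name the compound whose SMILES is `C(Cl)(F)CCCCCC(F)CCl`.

1,8-dichloro-1,7-difluorooctane

The longest continuous carbon chain has 8 atoms, so the parent hydride is octane.
Number the chain so that the substituent locant set {1,1,7,8} is lower than {1,2,8,8} at the first point of difference.
With this numbering: chloro groups at C-1 and C-8; fluoro groups at C-1 and C-7.
Prefixes are listed alphabetically: chloro, fluoro.
The name is 1,8-dichloro-1,7-difluorooctane.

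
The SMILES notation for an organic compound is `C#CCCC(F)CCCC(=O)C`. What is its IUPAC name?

6-fluorodec-9-yn-2-one

The longest chain bearing the carbonyl and the multiple bond is 10 carbons long (decane).
The principal characteristic group is a ketone (C=O on an internal carbon), named with the suffix -one.
There is one C≡C triple bond, indicated by the ending -yne.
Number the chain so that numbering from this end puts the carbonyl group at C-2 rather than C-9.
With this numbering: the carbonyl at C-2; the triple bond between C-9 and C-10; a fluoro group at C-6.
The name is 6-fluorodec-9-yn-2-one.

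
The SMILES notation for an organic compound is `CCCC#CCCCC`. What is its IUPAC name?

non-4-yne

Counting along the main chain through the multiple bond gives 9 carbons: the parent is nonane.
A C≡C triple bond in the chain gives the infix -yne-.
Choose the numbering such that numbering from this end puts the triple bond at C-4 rather than C-5.
That gives the triple bond between C-4 and C-5.
The name is non-4-yne.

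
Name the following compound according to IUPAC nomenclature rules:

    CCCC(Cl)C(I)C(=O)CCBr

The longest carbon chain that includes the carbonyl has 8 carbons, so the parent hydride is octane.
The principal characteristic group is a ketone (C=O on an internal carbon), named with the suffix -one.
Number the chain so that numbering from this end puts the carbonyl group at C-3 rather than C-6.
This places the carbonyl at C-3; a bromo group at C-1; a chloro group at C-5; an iodo group at C-4.
Substituent prefixes are cited in alphabetical order (multiplying prefixes like di-/tri- are ignored for ordering).
Assembling the pieces gives 1-bromo-5-chloro-4-iodooctan-3-one.

1-bromo-5-chloro-4-iodooctan-3-one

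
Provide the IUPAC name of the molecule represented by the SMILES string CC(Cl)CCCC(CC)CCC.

2-chloro-6-ethylnonane

The parent chain contains 9 carbons (nonane).
The numbering direction is chosen so that the substituent locant set {2,6} is lower than {4,8} at the first point of difference.
That gives a chloro group at C-2; an ethyl group at C-6.
Prefixes are listed alphabetically: chloro, ethyl.
The name is 2-chloro-6-ethylnonane.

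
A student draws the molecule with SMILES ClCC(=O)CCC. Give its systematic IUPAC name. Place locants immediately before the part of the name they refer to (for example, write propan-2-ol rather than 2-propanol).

The longest chain bearing the carbonyl is 5 carbons long (pentane).
A ketone (C=O on an internal carbon) is the principal characteristic group, giving the suffix -one.
Number the chain so that numbering from this end puts the carbonyl group at C-2 rather than C-4.
With this numbering: the carbonyl at C-2; a chloro group at C-1.
The name is 1-chloropentan-2-one.

1-chloropentan-2-one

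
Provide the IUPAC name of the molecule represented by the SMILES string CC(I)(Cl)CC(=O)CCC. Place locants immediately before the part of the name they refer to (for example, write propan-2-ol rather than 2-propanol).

2-chloro-2-iodoheptan-4-one

Counting along the main chain through the carbonyl gives 7 carbons: the parent is heptane.
The highest-priority functional group is a ketone (C=O on an internal carbon), so the name ends in -one.
Number the chain so that the substituent locant set {2,2} is lower than {6,6} at the first point of difference.
That gives the carbonyl at C-4; a chloro group at C-2; an iodo group at C-2.
Substituent prefixes are cited in alphabetical order (multiplying prefixes like di-/tri- are ignored for ordering).
The name is 2-chloro-2-iodoheptan-4-one.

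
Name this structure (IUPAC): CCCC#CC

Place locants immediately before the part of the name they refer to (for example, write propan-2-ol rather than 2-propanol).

The longest carbon chain that includes the multiple bond has 6 carbons, so the parent hydride is hexane.
The chain contains a C≡C triple bond, so the unsaturation ending is -yne.
The numbering direction is chosen so that numbering from this end puts the triple bond at C-2 rather than C-4.
This places the triple bond between C-2 and C-3.
Assembling the pieces gives hex-2-yne.

hex-2-yne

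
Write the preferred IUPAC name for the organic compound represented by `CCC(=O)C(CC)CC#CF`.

4-ethyl-7-fluorohept-6-yn-3-one

The longest carbon chain that includes the carbonyl and the multiple bond has 7 carbons, so the parent hydride is heptane.
The principal characteristic group is a ketone (C=O on an internal carbon), named with the suffix -one.
The chain contains a C≡C triple bond, so the unsaturation ending is -yne.
The numbering direction is chosen so that numbering from this end puts the carbonyl group at C-3 rather than C-5.
With this numbering: the carbonyl at C-3; the triple bond between C-6 and C-7; an ethyl group at C-4; a fluoro group at C-7.
Prefixes are listed alphabetically: ethyl, fluoro.
Assembling the pieces gives 4-ethyl-7-fluorohept-6-yn-3-one.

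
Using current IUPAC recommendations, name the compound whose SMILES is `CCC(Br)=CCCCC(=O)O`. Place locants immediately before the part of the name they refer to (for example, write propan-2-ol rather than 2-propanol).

The longest carbon chain that includes the –COOH group and the multiple bond has 8 carbons, so the parent hydride is octane.
A carboxylic acid (terminal –COOH) is the principal characteristic group, giving the suffix -oic acid.
There is one C=C double bond, indicated by the ending -ene.
The numbering direction is chosen so that the carboxylic acid carbon is C-1 by definition.
This places the double bond between C-5 and C-6; a bromo group at C-6.
Putting it together: 6-bromooct-5-enoic acid.

6-bromooct-5-enoic acid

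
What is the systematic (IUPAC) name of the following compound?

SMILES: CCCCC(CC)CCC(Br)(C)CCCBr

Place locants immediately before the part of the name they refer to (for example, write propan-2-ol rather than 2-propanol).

1,4-dibromo-7-ethyl-4-methylundecane

The parent chain contains 11 carbons (undecane).
The numbering direction is chosen so that the substituent locant set {1,4,4,7} is lower than {5,8,8,11} at the first point of difference.
With this numbering: bromo groups at C-1 and C-4; an ethyl group at C-7; a methyl group at C-4.
Prefixes are listed alphabetically: bromo, ethyl, methyl.
Putting it together: 1,4-dibromo-7-ethyl-4-methylundecane.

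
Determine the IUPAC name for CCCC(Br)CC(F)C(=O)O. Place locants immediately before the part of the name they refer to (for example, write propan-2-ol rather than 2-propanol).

4-bromo-2-fluoroheptanoic acid

Counting along the main chain through the –COOH group gives 7 carbons: the parent is heptane.
The highest-priority functional group is a carboxylic acid (terminal –COOH), so the name ends in -oic acid.
Number the chain so that the carboxylic acid carbon is C-1 by definition.
That gives a bromo group at C-4; a fluoro group at C-2.
The substituents are ordered alphabetically, ignoring any di-/tri- multipliers.
The name is 4-bromo-2-fluoroheptanoic acid.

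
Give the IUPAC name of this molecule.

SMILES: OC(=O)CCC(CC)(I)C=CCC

The longest chain bearing the –COOH group and the multiple bond is 8 carbons long (octane).
A carboxylic acid (terminal –COOH) is the principal characteristic group, giving the suffix -oic acid.
The chain contains a C=C double bond, so the unsaturation ending is -ene.
The numbering direction is chosen so that the carboxylic acid carbon is C-1 by definition.
This places the double bond between C-5 and C-6; an ethyl group at C-4; an iodo group at C-4.
Prefixes are listed alphabetically: ethyl, iodo.
Assembling the pieces gives 4-ethyl-4-iodooct-5-enoic acid.

4-ethyl-4-iodooct-5-enoic acid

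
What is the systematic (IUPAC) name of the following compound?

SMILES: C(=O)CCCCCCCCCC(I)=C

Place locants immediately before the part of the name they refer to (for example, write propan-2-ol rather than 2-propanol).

11-iodododec-11-enal

The longest chain bearing the –CHO group and the multiple bond is 12 carbons long (dodecane).
The highest-priority functional group is an aldehyde (terminal –CHO), so the name ends in -al.
There is one C=C double bond, indicated by the ending -ene.
Choose the numbering such that the aldehyde carbon is C-1 by definition.
This places the double bond between C-11 and C-12; an iodo group at C-11.
Putting it together: 11-iodododec-11-enal.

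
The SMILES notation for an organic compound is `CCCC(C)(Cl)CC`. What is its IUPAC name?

The longest continuous carbon chain has 6 atoms, so the parent hydride is hexane.
Choose the numbering such that the substituent locant set {3,3} is lower than {4,4} at the first point of difference.
With this numbering: a chloro group at C-3; a methyl group at C-3.
Substituent prefixes are cited in alphabetical order (multiplying prefixes like di-/tri- are ignored for ordering).
The name is 3-chloro-3-methylhexane.

3-chloro-3-methylhexane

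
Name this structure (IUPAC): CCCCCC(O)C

Counting along the main chain through the –OH group gives 7 carbons: the parent is heptane.
An alcohol (–OH) is the principal characteristic group, giving the suffix -ol.
The numbering direction is chosen so that numbering from this end puts the hydroxyl group at C-2 rather than C-6.
This places the hydroxyl at C-2.
Putting it together: heptan-2-ol.

heptan-2-ol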